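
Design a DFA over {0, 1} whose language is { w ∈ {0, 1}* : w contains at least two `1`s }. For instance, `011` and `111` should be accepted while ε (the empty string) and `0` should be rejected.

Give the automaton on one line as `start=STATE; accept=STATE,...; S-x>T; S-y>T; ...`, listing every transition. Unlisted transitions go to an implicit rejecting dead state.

start=q0; accept=q2,q3; q0-0>q0; q0-1>q1; q1-0>q1; q1-1>q2; q2-0>q2; q2-1>q3; q3-0>q3; q3-1>q3

Count `1`s, saturating at 3: states q0 through q2 mean 0 through 2 `1`s seen; q3 means more than 2. Each `1` increments (capped at q3); other symbols loop. Accept from {q2, q3}.
With 4 states:
        0   1  
>  q0   q0  q1 
   q1   q1  q2 
 * q2   q2  q3 
 * q3   q3  q3 
(> = start, * = accepting)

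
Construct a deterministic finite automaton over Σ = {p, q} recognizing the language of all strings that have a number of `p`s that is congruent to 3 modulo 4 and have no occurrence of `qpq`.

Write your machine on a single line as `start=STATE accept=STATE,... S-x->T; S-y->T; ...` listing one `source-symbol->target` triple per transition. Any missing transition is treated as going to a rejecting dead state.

Build one automaton per condition and run them in lockstep. One (4 states) tracks the count of `p`s modulo 4; the other (4 states) tracks partial matches of the forbidden pattern `qpq`. Each combined state is a pair, one component from each; accept when both components accept.
16 states suffice.
          p    q  
>  S0     S1   S2 
   S1     S3   S4 
   S2     S5   S2 
   S3     S6   S7 
   S4     S8   S4 
   S5     S3   S9 
 * S6     S0  S10 
   S7    S11   S7 
   S8     S6  S12 
   S9    S12   S9 
 * S10   S13  S10 
 * S11    S0  S14 
   S12   S14  S12 
   S13    S1  S15 
   S14   S15  S14 
   S15    S9  S15 
(> = start, * = accepting)

start=S0; accept=S6,S10,S11; S0-p->S1; S0-q->S2; S1-p->S3; S1-q->S4; S2-p->S5; S2-q->S2; S3-p->S6; S3-q->S7; S4-p->S8; S4-q->S4; S5-p->S3; S5-q->S9; S6-p->S0; S6-q->S10; S7-p->S11; S7-q->S7; S8-p->S6; S8-q->S12; S9-p->S12; S9-q->S9; S10-p->S13; S10-q->S10; S11-p->S0; S11-q->S14; S12-p->S14; S12-q->S12; S13-p->S1; S13-q->S15; S14-p->S15; S14-q->S14; S15-p->S9; S15-q->S15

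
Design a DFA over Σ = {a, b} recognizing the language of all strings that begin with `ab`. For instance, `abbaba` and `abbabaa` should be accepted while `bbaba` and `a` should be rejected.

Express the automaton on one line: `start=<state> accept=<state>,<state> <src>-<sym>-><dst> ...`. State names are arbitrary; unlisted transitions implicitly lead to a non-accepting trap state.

start=q0 accept=q2 q0-a->q1 q0-b->q3 q1-a->q3 q1-b->q2 q2-a->q2 q2-b->q2 q3-a->q3 q3-b->q3

Check the first 2 symbols one by one: q0 through q1 record how many have matched `ab` so far; any wrong symbol goes to the dead state q3. After all 2 match we enter the accepting sink q2.
With 4 states:
        a   b  
>  q0   q1  q3 
   q1   q3  q2 
 * q2   q2  q2 
   q3   q3  q3 
(> = start, * = accepting)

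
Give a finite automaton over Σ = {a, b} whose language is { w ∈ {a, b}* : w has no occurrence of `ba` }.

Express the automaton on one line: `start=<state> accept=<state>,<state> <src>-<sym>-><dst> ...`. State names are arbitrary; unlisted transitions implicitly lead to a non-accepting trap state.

This is the complement of 'contains `ba`'. Use the same substring-matching states — q0 through q2 holding how much of `ba` has just been matched — but flip the accepting set: everything except the trap q2 accepts.
A 3-state machine:
        a   b  
>* q0   q0  q1 
 * q1   q2  q1 
   q2   q2  q2 
(> = start, * = accepting)

start=q0 accept=q0,q1 q0-a->q0 q0-b->q1 q1-a->q2 q1-b->q1 q2-a->q2 q2-b->q2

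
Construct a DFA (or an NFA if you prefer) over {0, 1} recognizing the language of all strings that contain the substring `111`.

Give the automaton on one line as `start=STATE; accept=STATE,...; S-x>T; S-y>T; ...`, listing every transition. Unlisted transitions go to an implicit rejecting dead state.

Track how much of `111` has been matched so far: state A is no progress, D is the absorbing accept state reached once `111` has occurred. Intermediate states record partial matches; on a mismatch, fall back to the longest reusable overlap.
       0  1 
>  A   A  B 
   B   A  C 
   C   A  D 
 * D   D  D 
(> = start, * = accepting)

start=A; accept=D; A-0>A; A-1>B; B-0>A; B-1>C; C-0>A; C-1>D; D-0>D; D-1>D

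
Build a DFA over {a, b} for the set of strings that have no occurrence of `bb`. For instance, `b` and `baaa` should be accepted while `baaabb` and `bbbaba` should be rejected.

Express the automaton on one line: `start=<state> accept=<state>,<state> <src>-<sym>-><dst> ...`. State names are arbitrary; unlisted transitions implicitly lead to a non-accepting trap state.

start=S0 accept=S0,S1 S0-a->S0 S0-b->S1 S1-a->S0 S1-b->S2 S2-a->S2 S2-b->S2

Track partial matches of the forbidden pattern `bb`. State S2 is a dead state reached once `bb` has occurred; every other state accepts. S0 means no part of `bb` is currently matched.
3 states suffice.
        a   b  
>* S0   S0  S1 
 * S1   S0  S2 
   S2   S2  S2 
(> = start, * = accepting)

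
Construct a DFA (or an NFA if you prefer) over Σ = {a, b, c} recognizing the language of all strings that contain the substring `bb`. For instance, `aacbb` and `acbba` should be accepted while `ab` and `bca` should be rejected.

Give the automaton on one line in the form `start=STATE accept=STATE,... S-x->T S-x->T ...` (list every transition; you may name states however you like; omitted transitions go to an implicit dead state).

States s0..s1 record the length of the longest prefix of `bb` that matches the current input suffix. Reaching s2 means `bb` has been seen, and we stay there forever. Accept from s2.
A 3-state machine:
        a   b   c  
>  s0   s0  s1  s0 
   s1   s0  s2  s0 
 * s2   s2  s2  s2 
(> = start, * = accepting)

start=s0 accept=s2 s0-a->s0 s0-b->s1 s0-c->s0 s1-a->s0 s1-b->s2 s1-c->s0 s2-a->s2 s2-b->s2 s2-c->s2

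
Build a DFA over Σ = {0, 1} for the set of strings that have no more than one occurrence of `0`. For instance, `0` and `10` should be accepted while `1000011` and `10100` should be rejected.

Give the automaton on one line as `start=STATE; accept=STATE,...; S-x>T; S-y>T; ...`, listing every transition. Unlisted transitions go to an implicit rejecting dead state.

start=q0; accept=q0,q1; q0-0>q1; q0-1>q0; q1-0>q2; q1-1>q1; q2-0>q2; q2-1>q2

Count `0`s, saturating at 2: state q0 means no `0` yet, q1 means one `0` seen, q2 means more than one. Each `0` increments (capped at q2); other symbols loop. Accept from {q0, q1}.
3 states suffice.
        0   1  
>* q0   q1  q0 
 * q1   q2  q1 
   q2   q2  q2 
(> = start, * = accepting)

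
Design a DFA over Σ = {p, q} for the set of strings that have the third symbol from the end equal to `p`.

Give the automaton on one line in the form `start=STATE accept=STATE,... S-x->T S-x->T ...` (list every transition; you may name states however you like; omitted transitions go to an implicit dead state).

A DFA must remember the last 3 symbols (since which symbol is third-to-last isn't known until the input ends). Use one state per possible window of the last ≤3 symbols; accept from those whose window starts with `p`.
          p    q  
>  s0     s1   s2 
   s1     s3   s4 
   s2     s5   s6 
   s3     s7   s8 
   s4     s9  s10 
   s5    s11  s12 
   s6    s13  s14 
 * s7     s7   s8 
 * s8     s9  s10 
 * s9    s11  s12 
 * s10   s13  s14 
   s11    s7   s8 
   s12    s9  s10 
   s13   s11  s12 
   s14   s13  s14 
(> = start, * = accepting)

start=s0 accept=s7,s8,s9,s10 s0-p->s1 s0-q->s2 s1-p->s3 s1-q->s4 s2-p->s5 s2-q->s6 s3-p->s7 s3-q->s8 s4-p->s9 s4-q->s10 s5-p->s11 s5-q->s12 s6-p->s13 s6-q->s14 s7-p->s7 s7-q->s8 s8-p->s9 s8-q->s10 s9-p->s11 s9-q->s12 s10-p->s13 s10-q->s14 s11-p->s7 s11-q->s8 s12-p->s9 s12-q->s10 s13-p->s11 s13-q->s12 s14-p->s13 s14-q->s14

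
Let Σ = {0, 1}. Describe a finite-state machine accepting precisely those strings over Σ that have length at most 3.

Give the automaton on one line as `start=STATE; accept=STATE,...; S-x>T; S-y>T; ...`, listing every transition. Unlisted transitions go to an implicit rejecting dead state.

Count input length up to 4: every symbol moves from q0 toward q4, which means 'more than 3' and absorbs. Accept from {q0, q1, q2, q3}.
A 5-state machine:
        0   1  
>* q0   q1  q1 
 * q1   q2  q2 
 * q2   q3  q3 
 * q3   q4  q4 
   q4   q4  q4 
(> = start, * = accepting)

start=q0; accept=q0,q1,q2,q3; q0-0>q1; q0-1>q1; q1-0>q2; q1-1>q2; q2-0>q3; q2-1>q3; q3-0>q4; q3-1>q4; q4-0>q4; q4-1>q4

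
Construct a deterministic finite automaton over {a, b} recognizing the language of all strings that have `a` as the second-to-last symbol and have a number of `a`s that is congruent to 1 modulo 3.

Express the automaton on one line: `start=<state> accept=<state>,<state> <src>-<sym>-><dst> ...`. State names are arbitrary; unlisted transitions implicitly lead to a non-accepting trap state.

Build one automaton per condition and run them in lockstep. One (7 states) tracks the last 2 symbols read; the other (3 states) tracks the count of `a`s modulo 3. Each combined state is a pair, one component from each; accept when both components accept.
          a    b  
>  s0     s1   s2 
   s1     s3   s4 
   s2     s5   s6 
   s3     s7   s8 
 * s4     s9  s10 
   s5     s3   s4 
   s6     s5   s6 
   s7    s11  s12 
   s8    s13  s14 
   s9     s7   s8 
   s10    s9  s10 
 * s11    s3   s4 
   s12    s5   s6 
   s13   s11  s12 
   s14   s13  s14 
(> = start, * = accepting)

start=s0 accept=s4,s11 s0-a->s1 s0-b->s2 s1-a->s3 s1-b->s4 s2-a->s5 s2-b->s6 s3-a->s7 s3-b->s8 s4-a->s9 s4-b->s10 s5-a->s3 s5-b->s4 s6-a->s5 s6-b->s6 s7-a->s11 s7-b->s12 s8-a->s13 s8-b->s14 s9-a->s7 s9-b->s8 s10-a->s9 s10-b->s10 s11-a->s3 s11-b->s4 s12-a->s5 s12-b->s6 s13-a->s11 s13-b->s12 s14-a->s13 s14-b->s14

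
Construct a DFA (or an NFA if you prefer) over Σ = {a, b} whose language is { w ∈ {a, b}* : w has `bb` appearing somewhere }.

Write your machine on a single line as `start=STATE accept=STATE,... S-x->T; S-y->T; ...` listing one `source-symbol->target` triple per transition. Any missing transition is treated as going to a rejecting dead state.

start=q0; accept=q2; q0-a->q0; q0-b->q1; q1-a->q0; q1-b->q2; q2-a->q2; q2-b->q2

States q0..q1 record the length of the longest prefix of `bb` that matches the current input suffix. Reaching q2 means `bb` has been seen, and we stay there forever. Accept from q2.
        a   b  
>  q0   q0  q1 
   q1   q0  q2 
 * q2   q2  q2 
(> = start, * = accepting)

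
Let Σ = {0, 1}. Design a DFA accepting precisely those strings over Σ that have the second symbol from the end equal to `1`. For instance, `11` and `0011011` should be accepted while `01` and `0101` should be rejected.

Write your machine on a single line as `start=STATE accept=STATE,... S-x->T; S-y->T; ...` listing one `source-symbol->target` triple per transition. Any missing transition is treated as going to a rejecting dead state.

start=s0; accept=s5,s6; s0-0->s1; s0-1->s2; s1-0->s3; s1-1->s4; s2-0->s5; s2-1->s6; s3-0->s3; s3-1->s4; s4-0->s5; s4-1->s6; s5-0->s3; s5-1->s4; s6-0->s5; s6-1->s6

Because acceptance depends on a position counted from the end, the machine has to buffer the most recent 2 symbols. Make each state the string of the last up-to-2 symbols read; on input `x` shift the window left and append `x`. Accept when the buffered window has length 2 and begins with `1`.
A 7-state machine:
        0   1  
>  s0   s1  s2 
   s1   s3  s4 
   s2   s5  s6 
   s3   s3  s4 
   s4   s5  s6 
 * s5   s3  s4 
 * s6   s5  s6 
(> = start, * = accepting)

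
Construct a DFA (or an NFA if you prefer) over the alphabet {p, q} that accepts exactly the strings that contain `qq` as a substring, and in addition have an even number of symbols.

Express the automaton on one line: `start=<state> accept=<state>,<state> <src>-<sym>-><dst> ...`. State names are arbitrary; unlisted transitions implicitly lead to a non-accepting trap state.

Handle the two conditions separately and then intersect. The first has 3 states tracking whether and how much of `qq` has been seen; the second has 2 states tracking the input length modulo 2. A product state is a pair (one from each), accepting exactly when both do.
        p   q  
>  s0   s1  s2 
   s1   s0  s3 
   s2   s0  s4 
   s3   s1  s5 
 * s4   s5  s5 
   s5   s4  s4 
(> = start, * = accepting)

start=s0 accept=s4 s0-p->s1 s0-q->s2 s1-p->s0 s1-q->s3 s2-p->s0 s2-q->s4 s3-p->s1 s3-q->s5 s4-p->s5 s4-q->s5 s5-p->s4 s5-q->s4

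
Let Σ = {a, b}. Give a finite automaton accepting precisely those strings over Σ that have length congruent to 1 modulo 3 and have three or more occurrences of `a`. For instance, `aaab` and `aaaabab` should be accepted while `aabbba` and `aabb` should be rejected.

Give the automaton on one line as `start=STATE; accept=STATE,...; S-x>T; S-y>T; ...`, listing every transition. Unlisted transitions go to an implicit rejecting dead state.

Handle the two conditions separately and then intersect. One (3 states) tracks the input length modulo 3; the other (5 states) tracks the count of `a`s, saturating at 4. Each combined state is a pair, one component from each; accept when both components accept.
A 15-state machine:
          a    b  
>  q0     q1   q2 
   q1     q3   q4 
   q2     q4   q5 
   q3     q6   q7 
   q4     q7   q8 
   q5     q8   q0 
   q6     q9  q10 
   q7    q10  q11 
   q8    q11   q1 
 * q9    q12  q12 
 * q10   q12  q13 
   q11   q13   q3 
   q12   q14  q14 
   q13   q14   q6 
   q14    q9   q9 
(> = start, * = accepting)

start=q0; accept=q9,q10; q0-a>q1; q0-b>q2; q1-a>q3; q1-b>q4; q2-a>q4; q2-b>q5; q3-a>q6; q3-b>q7; q4-a>q7; q4-b>q8; q5-a>q8; q5-b>q0; q6-a>q9; q6-b>q10; q7-a>q10; q7-b>q11; q8-a>q11; q8-b>q1; q9-a>q12; q9-b>q12; q10-a>q12; q10-b>q13; q11-a>q13; q11-b>q3; q12-a>q14; q12-b>q14; q13-a>q14; q13-b>q6; q14-a>q9; q14-b>q9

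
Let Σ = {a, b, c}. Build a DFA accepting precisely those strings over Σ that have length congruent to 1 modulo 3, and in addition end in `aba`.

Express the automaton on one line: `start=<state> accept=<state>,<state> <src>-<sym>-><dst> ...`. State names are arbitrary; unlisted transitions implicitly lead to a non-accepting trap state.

start=s0 accept=s10 s0-a->s1 s0-b->s2 s0-c->s2 s1-a->s3 s1-b->s4 s1-c->s5 s2-a->s3 s2-b->s5 s2-c->s5 s3-a->s6 s3-b->s7 s3-c->s0 s4-a->s8 s4-b->s0 s4-c->s0 s5-a->s6 s5-b->s0 s5-c->s0 s6-a->s1 s6-b->s9 s6-c->s2 s7-a->s10 s7-b->s2 s7-c->s2 s8-a->s1 s8-b->s9 s8-c->s2 s9-a->s11 s9-b->s5 s9-c->s5 s10-a->s3 s10-b->s4 s10-c->s5 s11-a->s6 s11-b->s7 s11-c->s0

Build one automaton per condition and run them in lockstep. The first has 3 states tracking the input length modulo 3; the second has 4 states tracking how much of the suffix `aba` has currently been matched. A product state is a pair (one from each), accepting exactly when both do.
A 12-state machine:
          a    b    c  
>  s0     s1   s2   s2 
   s1     s3   s4   s5 
   s2     s3   s5   s5 
   s3     s6   s7   s0 
   s4     s8   s0   s0 
   s5     s6   s0   s0 
   s6     s1   s9   s2 
   s7    s10   s2   s2 
   s8     s1   s9   s2 
   s9    s11   s5   s5 
 * s10    s3   s4   s5 
   s11    s6   s7   s0 
(> = start, * = accepting)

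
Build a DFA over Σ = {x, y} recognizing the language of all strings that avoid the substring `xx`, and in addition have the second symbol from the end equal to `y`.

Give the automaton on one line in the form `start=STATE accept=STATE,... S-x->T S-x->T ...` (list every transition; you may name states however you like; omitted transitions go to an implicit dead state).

start=s0 accept=s4,s5 s0-x->s1 s0-y->s2 s1-x->s3 s1-y->s2 s2-x->s4 s2-y->s5 s3-x->s3 s3-y->s3 s4-x->s3 s4-y->s2 s5-x->s4 s5-y->s5

Build one automaton per condition and run them in lockstep. The first has 3 states tracking partial matches of the forbidden pattern `xx`; the second has 7 states tracking the last 2 symbols read. A product state is a pair (one from each), accepting exactly when both do. After merging equivalent states the machine shrinks.
With 6 states:
        x   y  
>  s0   s1  s2 
   s1   s3  s2 
   s2   s4  s5 
   s3   s3  s3 
 * s4   s3  s2 
 * s5   s4  s5 
(> = start, * = accepting)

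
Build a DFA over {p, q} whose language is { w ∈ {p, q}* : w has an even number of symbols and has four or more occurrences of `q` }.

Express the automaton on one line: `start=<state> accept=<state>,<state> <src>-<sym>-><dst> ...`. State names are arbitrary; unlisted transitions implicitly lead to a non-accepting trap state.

Build one automaton per condition and run them in lockstep. The first has 2 states tracking the input length modulo 2; the second has 6 states tracking the count of `q`s, saturating at 5. A product state is a pair (one from each), accepting exactly when both do. After merging equivalent states the machine shrinks.
With 10 states:
       p  q 
>  A   B  C 
   B   A  D 
   C   D  E 
   D   C  F 
   E   F  G 
   F   E  H 
   G   H  I 
   H   G  J 
 * I   J  J 
   J   I  I 
(> = start, * = accepting)

start=A accept=I A-p->B A-q->C B-p->A B-q->D C-p->D C-q->E D-p->C D-q->F E-p->F E-q->G F-p->E F-q->H G-p->H G-q->I H-p->G H-q->J I-p->J I-q->J J-p->I J-q->I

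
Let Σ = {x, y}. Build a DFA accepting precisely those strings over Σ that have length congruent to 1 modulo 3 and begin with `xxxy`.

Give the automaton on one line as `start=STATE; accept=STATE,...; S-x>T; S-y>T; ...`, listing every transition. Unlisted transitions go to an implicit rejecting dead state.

Run two small machines in parallel and take their product. The first has 3 states tracking the input length modulo 3; the second has 6 states tracking whether the input so far still matches the prefix `xxxy`. A product state is a pair (one from each), accepting exactly when both do.
       x  y 
>  A   B  C 
   B   D  E 
   C   E  E 
   D   F  G 
   E   G  G 
   F   C  H 
   G   C  C 
 * H   I  I 
   I   J  J 
   J   H  H 
(> = start, * = accepting)

start=A; accept=H; A-x>B; A-y>C; B-x>D; B-y>E; C-x>E; C-y>E; D-x>F; D-y>G; E-x>G; E-y>G; F-x>C; F-y>H; G-x>C; G-y>C; H-x>I; H-y>I; I-x>J; I-y>J; J-x>H; J-y>H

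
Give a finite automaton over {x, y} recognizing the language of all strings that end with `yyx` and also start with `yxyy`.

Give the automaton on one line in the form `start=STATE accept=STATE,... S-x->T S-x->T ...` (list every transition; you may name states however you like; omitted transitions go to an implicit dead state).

Handle the two conditions separately and then intersect. The first has 4 states tracking how much of the suffix `yyx` has currently been matched; the second has 6 states tracking whether the input so far still matches the prefix `yxyy`. A product state is a pair (one from each), accepting exactly when both do. Equivalent product states are then merged.
A 9-state machine:
       x  y 
>  A   B  C 
   B   B  B 
   C   D  B 
   D   B  E 
   E   B  F 
   F   G  F 
 * G   H  I 
   H   H  I 
   I   H  F 
(> = start, * = accepting)

start=A accept=G A-x->B A-y->C B-x->B B-y->B C-x->D C-y->B D-x->B D-y->E E-x->B E-y->F F-x->G F-y->F G-x->H G-y->I H-x->H H-y->I I-x->H I-y->F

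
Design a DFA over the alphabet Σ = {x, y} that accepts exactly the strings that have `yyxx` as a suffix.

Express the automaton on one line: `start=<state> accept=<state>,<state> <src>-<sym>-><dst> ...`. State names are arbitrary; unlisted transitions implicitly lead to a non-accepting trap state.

start=q0 accept=q4 q0-x->q0 q0-y->q1 q1-x->q0 q1-y->q2 q2-x->q3 q2-y->q2 q3-x->q4 q3-y->q1 q4-x->q0 q4-y->q1

Let each state record the length of the longest suffix of the input read so far that is also a prefix of `yyxx`. q1 means the last symbol is `y`; q2 means the last 2 symbols are `yy`; q3 means the last 3 symbols are `yyx`; q4 means the last 4 symbols are `yyxx`. Accept only at q4, where the string currently ends in `yyxx`.
        x   y  
>  q0   q0  q1 
   q1   q0  q2 
   q2   q3  q2 
   q3   q4  q1 
 * q4   q0  q1 
(> = start, * = accepting)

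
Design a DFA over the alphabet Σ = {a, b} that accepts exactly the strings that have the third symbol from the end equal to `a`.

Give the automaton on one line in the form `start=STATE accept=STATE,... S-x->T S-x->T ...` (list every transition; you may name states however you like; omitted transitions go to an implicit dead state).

Because acceptance depends on a position counted from the end, the machine has to buffer the most recent 3 symbols. Make each state the string of the last up-to-3 symbols read; on input `x` shift the window left and append `x`. Accept when the buffered window has length 3 and begins with `a`.
          a    b  
>  s0     s1   s2 
   s1     s3   s4 
   s2     s5   s6 
   s3     s7   s8 
   s4     s9  s10 
   s5    s11  s12 
   s6    s13  s14 
 * s7     s7   s8 
 * s8     s9  s10 
 * s9    s11  s12 
 * s10   s13  s14 
   s11    s7   s8 
   s12    s9  s10 
   s13   s11  s12 
   s14   s13  s14 
(> = start, * = accepting)

start=s0 accept=s7,s8,s9,s10 s0-a->s1 s0-b->s2 s1-a->s3 s1-b->s4 s2-a->s5 s2-b->s6 s3-a->s7 s3-b->s8 s4-a->s9 s4-b->s10 s5-a->s11 s5-b->s12 s6-a->s13 s6-b->s14 s7-a->s7 s7-b->s8 s8-a->s9 s8-b->s10 s9-a->s11 s9-b->s12 s10-a->s13 s10-b->s14 s11-a->s7 s11-b->s8 s12-a->s9 s12-b->s10 s13-a->s11 s13-b->s12 s14-a->s13 s14-b->s14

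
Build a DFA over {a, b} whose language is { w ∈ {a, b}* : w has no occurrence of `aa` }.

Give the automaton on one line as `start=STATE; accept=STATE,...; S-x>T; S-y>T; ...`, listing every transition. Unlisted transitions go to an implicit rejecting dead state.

Track partial matches of the forbidden pattern `aa`. State S2 is a dead state reached once `aa` has occurred; every other state accepts. S0 means no part of `aa` is currently matched.
        a   b  
>* S0   S1  S0 
 * S1   S2  S0 
   S2   S2  S2 
(> = start, * = accepting)

start=S0; accept=S0,S1; S0-a>S1; S0-b>S0; S1-a>S2; S1-b>S0; S2-a>S2; S2-b>S2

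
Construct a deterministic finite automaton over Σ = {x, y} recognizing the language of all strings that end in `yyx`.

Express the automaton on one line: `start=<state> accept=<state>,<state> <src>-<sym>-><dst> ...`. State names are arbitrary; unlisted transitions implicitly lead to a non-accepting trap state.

start=s0 accept=s3 s0-x->s0 s0-y->s1 s1-x->s0 s1-y->s2 s2-x->s3 s2-y->s2 s3-x->s0 s3-y->s1

Remember how much of `yyx` the current input suffix matches. State s0 means no match yet; s1 means the last symbol is `y`; s2 means the last 2 symbols are `yy`; s3 means the last 3 symbols are `yyx`. Only s3 accepts. On a mismatch, fall back to the longest proper suffix that is still a prefix of `yyx`.
A 4-state machine:
        x   y  
>  s0   s0  s1 
   s1   s0  s2 
   s2   s3  s2 
 * s3   s0  s1 
(> = start, * = accepting)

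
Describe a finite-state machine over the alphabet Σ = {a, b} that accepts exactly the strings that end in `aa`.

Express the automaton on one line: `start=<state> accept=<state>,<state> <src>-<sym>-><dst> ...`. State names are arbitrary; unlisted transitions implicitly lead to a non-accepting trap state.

Let each state record the length of the longest suffix of the input read so far that is also a prefix of `aa`. S1 means the last symbol is `a`; S2 means the last 2 symbols are `aa`. Accept only at S2, where the string currently ends in `aa`.
A 3-state machine:
        a   b  
>  S0   S1  S0 
   S1   S2  S0 
 * S2   S2  S0 
(> = start, * = accepting)

start=S0 accept=S2 S0-a->S1 S0-b->S0 S1-a->S2 S1-b->S0 S2-a->S2 S2-b->S0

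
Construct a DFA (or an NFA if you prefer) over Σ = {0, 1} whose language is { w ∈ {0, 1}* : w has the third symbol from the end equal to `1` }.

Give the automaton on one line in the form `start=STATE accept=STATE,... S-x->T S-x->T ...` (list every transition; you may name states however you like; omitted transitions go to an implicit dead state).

Because acceptance depends on a position counted from the end, the machine has to buffer the most recent 3 symbols. Make each state the string of the last up-to-3 symbols read; on input `x` shift the window left and append `x`. Accept when the buffered window has length 3 and begins with `1`.
With 15 states:
          0    1  
>  S0     S1   S2 
   S1     S3   S4 
   S2     S5   S6 
   S3     S7   S8 
   S4     S9  S10 
   S5    S11  S12 
   S6    S13  S14 
   S7     S7   S8 
   S8     S9  S10 
   S9    S11  S12 
   S10   S13  S14 
 * S11    S7   S8 
 * S12    S9  S10 
 * S13   S11  S12 
 * S14   S13  S14 
(> = start, * = accepting)

start=S0 accept=S11,S12,S13,S14 S0-0->S1 S0-1->S2 S1-0->S3 S1-1->S4 S2-0->S5 S2-1->S6 S3-0->S7 S3-1->S8 S4-0->S9 S4-1->S10 S5-0->S11 S5-1->S12 S6-0->S13 S6-1->S14 S7-0->S7 S7-1->S8 S8-0->S9 S8-1->S10 S9-0->S11 S9-1->S12 S10-0->S13 S10-1->S14 S11-0->S7 S11-1->S8 S12-0->S9 S12-1->S10 S13-0->S11 S13-1->S12 S14-0->S13 S14-1->S14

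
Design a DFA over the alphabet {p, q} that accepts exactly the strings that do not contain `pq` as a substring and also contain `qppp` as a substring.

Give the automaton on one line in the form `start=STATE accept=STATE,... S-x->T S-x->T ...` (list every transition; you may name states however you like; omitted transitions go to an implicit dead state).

start=S0 accept=S5 S0-p->S1 S0-q->S2 S1-p->S1 S1-q->S1 S2-p->S3 S2-q->S2 S3-p->S4 S3-q->S1 S4-p->S5 S4-q->S1 S5-p->S5 S5-q->S1

Handle the two conditions separately and then intersect. The first has 3 states tracking partial matches of the forbidden pattern `pq`; the second has 5 states tracking whether and how much of `qppp` has been seen. A product state is a pair (one from each), accepting exactly when both do. Minimizing collapses redundant product states.
With 6 states:
        p   q  
>  S0   S1  S2 
   S1   S1  S1 
   S2   S3  S2 
   S3   S4  S1 
   S4   S5  S1 
 * S5   S5  S1 
(> = start, * = accepting)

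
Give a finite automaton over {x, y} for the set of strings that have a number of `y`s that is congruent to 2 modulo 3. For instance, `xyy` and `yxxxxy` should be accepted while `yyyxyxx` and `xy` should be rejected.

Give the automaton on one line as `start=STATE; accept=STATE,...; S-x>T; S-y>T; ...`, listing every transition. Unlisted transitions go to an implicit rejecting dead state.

Keep the running count of `y`s modulo 3: each `y` advances along the cycle s0 → s1 → s2 → s0 while other symbols loop. Accept at s2.
3 states suffice.
        x   y  
>  s0   s0  s1 
   s1   s1  s2 
 * s2   s2  s0 
(> = start, * = accepting)

start=s0; accept=s2; s0-x>s0; s0-y>s1; s1-x>s1; s1-y>s2; s2-x>s2; s2-y>s0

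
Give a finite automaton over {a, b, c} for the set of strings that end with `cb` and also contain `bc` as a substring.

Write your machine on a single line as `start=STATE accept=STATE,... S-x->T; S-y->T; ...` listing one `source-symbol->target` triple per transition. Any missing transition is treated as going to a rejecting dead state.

Handle the two conditions separately and then intersect. The first has 3 states tracking how much of the suffix `cb` has currently been matched; the second has 3 states tracking whether and how much of `bc` has been seen. A product state is a pair (one from each), accepting exactly when both do.
A 7-state machine:
        a   b   c  
>  S0   S0  S1  S2 
   S1   S0  S1  S3 
   S2   S0  S4  S2 
   S3   S5  S6  S3 
   S4   S0  S1  S3 
   S5   S5  S5  S3 
 * S6   S5  S5  S3 
(> = start, * = accepting)

start=S0; accept=S6; S0-a->S0; S0-b->S1; S0-c->S2; S1-a->S0; S1-b->S1; S1-c->S3; S2-a->S0; S2-b->S4; S2-c->S2; S3-a->S5; S3-b->S6; S3-c->S3; S4-a->S0; S4-b->S1; S4-c->S3; S5-a->S5; S5-b->S5; S5-c->S3; S6-a->S5; S6-b->S5; S6-c->S3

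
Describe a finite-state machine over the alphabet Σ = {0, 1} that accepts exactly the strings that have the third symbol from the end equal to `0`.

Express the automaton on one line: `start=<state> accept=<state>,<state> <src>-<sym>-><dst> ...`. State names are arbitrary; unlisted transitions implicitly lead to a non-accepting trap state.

start=s0 accept=s7,s8,s9,s10 s0-0->s1 s0-1->s2 s1-0->s3 s1-1->s4 s2-0->s5 s2-1->s6 s3-0->s7 s3-1->s8 s4-0->s9 s4-1->s10 s5-0->s11 s5-1->s12 s6-0->s13 s6-1->s14 s7-0->s7 s7-1->s8 s8-0->s9 s8-1->s10 s9-0->s11 s9-1->s12 s10-0->s13 s10-1->s14 s11-0->s7 s11-1->s8 s12-0->s9 s12-1->s10 s13-0->s11 s13-1->s12 s14-0->s13 s14-1->s14

A DFA must remember the last 3 symbols (since which symbol is third-to-last isn't known until the input ends). Use one state per possible window of the last ≤3 symbols; accept from those whose window starts with `0`.
A 15-state machine:
          0    1  
>  s0     s1   s2 
   s1     s3   s4 
   s2     s5   s6 
   s3     s7   s8 
   s4     s9  s10 
   s5    s11  s12 
   s6    s13  s14 
 * s7     s7   s8 
 * s8     s9  s10 
 * s9    s11  s12 
 * s10   s13  s14 
   s11    s7   s8 
   s12    s9  s10 
   s13   s11  s12 
   s14   s13  s14 
(> = start, * = accepting)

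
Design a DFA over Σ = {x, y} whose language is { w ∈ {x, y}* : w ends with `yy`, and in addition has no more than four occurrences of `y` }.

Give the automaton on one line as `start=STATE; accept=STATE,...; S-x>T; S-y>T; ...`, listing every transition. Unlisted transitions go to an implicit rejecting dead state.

Build one automaton per condition and run them in lockstep. The first has 3 states tracking how much of the suffix `yy` has currently been matched; the second has 6 states tracking the count of `y`s, saturating at 5. A product state is a pair (one from each), accepting exactly when both do.
With 15 states:
          x    y  
>  S0     S0   S1 
   S1     S2   S3 
   S2     S2   S4 
 * S3     S5   S6 
   S4     S5   S6 
   S5     S5   S7 
 * S6     S8   S9 
   S7     S8   S9 
   S8     S8  S10 
 * S9    S11  S12 
   S10   S11  S12 
   S11   S11  S13 
   S12   S14  S12 
   S13   S14  S12 
   S14   S14  S13 
(> = start, * = accepting)

start=S0; accept=S3,S6,S9; S0-x>S0; S0-y>S1; S1-x>S2; S1-y>S3; S2-x>S2; S2-y>S4; S3-x>S5; S3-y>S6; S4-x>S5; S4-y>S6; S5-x>S5; S5-y>S7; S6-x>S8; S6-y>S9; S7-x>S8; S7-y>S9; S8-x>S8; S8-y>S10; S9-x>S11; S9-y>S12; S10-x>S11; S10-y>S12; S11-x>S11; S11-y>S13; S12-x>S14; S12-y>S12; S13-x>S14; S13-y>S12; S14-x>S14; S14-y>S13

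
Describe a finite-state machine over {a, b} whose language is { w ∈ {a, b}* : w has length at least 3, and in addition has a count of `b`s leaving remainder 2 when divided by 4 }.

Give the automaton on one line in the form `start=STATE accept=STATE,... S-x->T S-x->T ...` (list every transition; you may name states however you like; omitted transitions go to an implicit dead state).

Handle the two conditions separately and then intersect. The first has 5 states tracking the input length, saturating at 4; the second has 4 states tracking the count of `b`s modulo 4. A product state is a pair (one from each), accepting exactly when both do. Equivalent product states are then merged.
7 states suffice.
        a   b  
>  S0   S1  S2 
   S1   S1  S3 
   S2   S3  S4 
   S3   S3  S5 
   S4   S5  S6 
 * S5   S5  S6 
   S6   S6  S1 
(> = start, * = accepting)

start=S0 accept=S5 S0-a->S1 S0-b->S2 S1-a->S1 S1-b->S3 S2-a->S3 S2-b->S4 S3-a->S3 S3-b->S5 S4-a->S5 S4-b->S6 S5-a->S5 S5-b->S6 S6-a->S6 S6-b->S1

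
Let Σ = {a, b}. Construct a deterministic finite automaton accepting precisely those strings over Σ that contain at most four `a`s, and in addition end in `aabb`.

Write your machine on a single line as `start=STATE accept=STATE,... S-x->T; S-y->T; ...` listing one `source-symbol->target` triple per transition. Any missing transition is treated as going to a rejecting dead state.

Run two small machines in parallel and take their product. The first has 6 states tracking the count of `a`s, saturating at 5; the second has 5 states tracking how much of the suffix `aabb` has currently been matched. A product state is a pair (one from each), accepting exactly when both do.
With 23 states:
          a    b  
>  S0     S1   S0 
   S1     S2   S3 
   S2     S4   S5 
   S3     S6   S3 
   S4     S7   S8 
   S5     S9  S10 
   S6     S4  S11 
   S7    S12  S13 
   S8    S14  S15 
   S9     S7  S16 
 * S10    S9  S11 
   S11    S9  S11 
   S12   S12  S17 
   S13   S18  S19 
   S14   S12  S20 
 * S15   S14  S16 
   S16   S14  S16 
   S17   S18  S21 
   S18   S12  S22 
 * S19   S18  S20 
   S20   S18  S20 
   S21   S18  S22 
   S22   S18  S22 
(> = start, * = accepting)

start=S0; accept=S10,S15,S19; S0-a->S1; S0-b->S0; S1-a->S2; S1-b->S3; S2-a->S4; S2-b->S5; S3-a->S6; S3-b->S3; S4-a->S7; S4-b->S8; S5-a->S9; S5-b->S10; S6-a->S4; S6-b->S11; S7-a->S12; S7-b->S13; S8-a->S14; S8-b->S15; S9-a->S7; S9-b->S16; S10-a->S9; S10-b->S11; S11-a->S9; S11-b->S11; S12-a->S12; S12-b->S17; S13-a->S18; S13-b->S19; S14-a->S12; S14-b->S20; S15-a->S14; S15-b->S16; S16-a->S14; S16-b->S16; S17-a->S18; S17-b->S21; S18-a->S12; S18-b->S22; S19-a->S18; S19-b->S20; S20-a->S18; S20-b->S20; S21-a->S18; S21-b->S22; S22-a->S18; S22-b->S22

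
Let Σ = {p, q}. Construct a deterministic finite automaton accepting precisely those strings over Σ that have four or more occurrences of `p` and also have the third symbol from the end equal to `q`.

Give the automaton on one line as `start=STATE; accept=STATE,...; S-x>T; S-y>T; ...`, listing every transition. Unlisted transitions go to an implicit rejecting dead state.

start=S0; accept=S11,S13,S14,S15; S0-p>S1; S0-q>S0; S1-p>S2; S1-q>S1; S2-p>S3; S2-q>S4; S3-p>S5; S3-q>S6; S4-p>S7; S4-q>S4; S5-p>S5; S5-q>S8; S6-p>S9; S6-q>S10; S7-p>S11; S7-q>S6; S8-p>S9; S8-q>S12; S9-p>S11; S9-q>S13; S10-p>S14; S10-q>S10; S11-p>S5; S11-q>S8; S12-p>S14; S12-q>S15; S13-p>S9; S13-q>S12; S14-p>S11; S14-q>S13; S15-p>S14; S15-q>S15

Run two small machines in parallel and take their product. One (6 states) tracks the count of `p`s, saturating at 5; the other (15 states) tracks the last 3 symbols read. Each combined state is a pair, one component from each; accept when both components accept. After merging equivalent states the machine shrinks.
With 16 states:
          p    q  
>  S0     S1   S0 
   S1     S2   S1 
   S2     S3   S4 
   S3     S5   S6 
   S4     S7   S4 
   S5     S5   S8 
   S6     S9  S10 
   S7    S11   S6 
   S8     S9  S12 
   S9    S11  S13 
   S10   S14  S10 
 * S11    S5   S8 
   S12   S14  S15 
 * S13    S9  S12 
 * S14   S11  S13 
 * S15   S14  S15 
(> = start, * = accepting)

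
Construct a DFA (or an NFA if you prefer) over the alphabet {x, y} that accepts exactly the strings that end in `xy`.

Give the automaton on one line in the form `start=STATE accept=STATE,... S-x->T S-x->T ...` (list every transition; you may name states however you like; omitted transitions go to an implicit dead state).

start=S0 accept=S2 S0-x->S1 S0-y->S0 S1-x->S1 S1-y->S2 S2-x->S1 S2-y->S0

Let each state record the length of the longest suffix of the input read so far that is also a prefix of `xy`. S1 means the last symbol is `x`; S2 means the last 2 symbols are `xy`. Accept only at S2, where the string currently ends in `xy`.
3 states suffice.
        x   y  
>  S0   S1  S0 
   S1   S1  S2 
 * S2   S1  S0 
(> = start, * = accepting)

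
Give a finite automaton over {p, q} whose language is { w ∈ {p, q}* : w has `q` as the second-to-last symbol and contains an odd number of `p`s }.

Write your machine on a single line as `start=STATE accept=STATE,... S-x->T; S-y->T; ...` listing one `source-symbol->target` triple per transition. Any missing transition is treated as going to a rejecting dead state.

start=A; accept=E,F; A-p->B; A-q->C; B-p->A; B-q->D; C-p->E; C-q->C; D-p->A; D-q->F; E-p->A; E-q->D; F-p->A; F-q->F

Handle the two conditions separately and then intersect. One (7 states) tracks the last 2 symbols read; the other (2 states) tracks the count of `p`s modulo 2. Each combined state is a pair, one component from each; accept when both components accept. Equivalent product states are then merged.
       p  q 
>  A   B  C 
   B   A  D 
   C   E  C 
   D   A  F 
 * E   A  D 
 * F   A  F 
(> = start, * = accepting)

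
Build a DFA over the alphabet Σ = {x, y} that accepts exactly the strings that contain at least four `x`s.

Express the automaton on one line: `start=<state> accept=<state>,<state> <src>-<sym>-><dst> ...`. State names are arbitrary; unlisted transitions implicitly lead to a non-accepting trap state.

Only the number of `x`s matters, and only up to 5. Make a chain A → B → C → D → E → F advanced by each `x` (with F absorbing); every other symbol self-loops. The accepting set is {E, F}.
With 6 states:
       x  y 
>  A   B  A 
   B   C  B 
   C   D  C 
   D   E  D 
 * E   F  E 
 * F   F  F 
(> = start, * = accepting)

start=A accept=E,F A-x->B A-y->A B-x->C B-y->B C-x->D C-y->C D-x->E D-y->D E-x->F E-y->E F-x->F F-y->F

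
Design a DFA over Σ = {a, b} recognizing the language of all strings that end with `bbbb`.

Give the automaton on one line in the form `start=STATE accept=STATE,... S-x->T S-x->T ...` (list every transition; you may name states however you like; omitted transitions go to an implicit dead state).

Remember how much of `bbbb` the current input suffix matches. State s0 means no match yet; s1 means the last symbol is `b`; s2 means the last 2 symbols are `bb`; s3 means the last 3 symbols are `bbb`; s4 means the last 4 symbols are `bbbb`. Only s4 accepts. On a mismatch, fall back to the longest proper suffix that is still a prefix of `bbbb`.
A 5-state machine:
        a   b  
>  s0   s0  s1 
   s1   s0  s2 
   s2   s0  s3 
   s3   s0  s4 
 * s4   s0  s4 
(> = start, * = accepting)

start=s0 accept=s4 s0-a->s0 s0-b->s1 s1-a->s0 s1-b->s2 s2-a->s0 s2-b->s3 s3-a->s0 s3-b->s4 s4-a->s0 s4-b->s4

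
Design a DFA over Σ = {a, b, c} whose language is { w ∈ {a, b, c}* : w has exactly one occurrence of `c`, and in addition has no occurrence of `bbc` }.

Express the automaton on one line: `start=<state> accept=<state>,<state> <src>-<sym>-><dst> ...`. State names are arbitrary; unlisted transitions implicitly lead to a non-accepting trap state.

Handle the two conditions separately and then intersect. The first has 3 states tracking the count of `c`s, saturating at 2; the second has 4 states tracking partial matches of the forbidden pattern `bbc`. A product state is a pair (one from each), accepting exactly when both do.
11 states suffice.
          a    b    c  
>  s0     s0   s1   s2 
   s1     s0   s3   s2 
 * s2     s2   s4   s5 
   s3     s0   s3   s6 
 * s4     s2   s7   s5 
   s5     s5   s8   s5 
   s6     s6   s6   s9 
 * s7     s2   s7   s9 
   s8     s5  s10   s5 
   s9     s9   s9   s9 
   s10    s5  s10   s9 
(> = start, * = accepting)

start=s0 accept=s2,s4,s7 s0-a->s0 s0-b->s1 s0-c->s2 s1-a->s0 s1-b->s3 s1-c->s2 s2-a->s2 s2-b->s4 s2-c->s5 s3-a->s0 s3-b->s3 s3-c->s6 s4-a->s2 s4-b->s7 s4-c->s5 s5-a->s5 s5-b->s8 s5-c->s5 s6-a->s6 s6-b->s6 s6-c->s9 s7-a->s2 s7-b->s7 s7-c->s9 s8-a->s5 s8-b->s10 s8-c->s5 s9-a->s9 s9-b->s9 s9-c->s9 s10-a->s5 s10-b->s10 s10-c->s9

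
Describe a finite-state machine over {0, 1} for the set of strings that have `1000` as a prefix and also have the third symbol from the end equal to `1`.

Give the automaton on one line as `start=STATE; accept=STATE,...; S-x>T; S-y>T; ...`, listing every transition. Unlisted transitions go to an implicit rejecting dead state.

Run two small machines in parallel and take their product. The first has 6 states tracking whether the input so far still matches the prefix `1000`; the second has 15 states tracking the last 3 symbols read. A product state is a pair (one from each), accepting exactly when both do. Minimizing collapses redundant product states.
       0  1 
>  A   B  C 
   B   B  B 
   C   D  B 
   D   E  B 
   E   F  B 
   F   F  G 
   G   H  I 
   H   J  K 
   I   L  M 
 * J   F  G 
 * K   H  I 
 * L   J  K 
 * M   L  M 
(> = start, * = accepting)

start=A; accept=J,K,L,M; A-0>B; A-1>C; B-0>B; B-1>B; C-0>D; C-1>B; D-0>E; D-1>B; E-0>F; E-1>B; F-0>F; F-1>G; G-0>H; G-1>I; H-0>J; H-1>K; I-0>L; I-1>M; J-0>F; J-1>G; K-0>H; K-1>I; L-0>J; L-1>K; M-0>L; M-1>M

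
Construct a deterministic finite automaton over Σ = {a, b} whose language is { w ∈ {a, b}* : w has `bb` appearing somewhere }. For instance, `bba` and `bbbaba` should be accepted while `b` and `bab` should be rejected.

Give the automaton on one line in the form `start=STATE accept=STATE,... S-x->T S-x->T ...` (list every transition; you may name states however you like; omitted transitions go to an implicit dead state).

start=q0 accept=q2 q0-a->q0 q0-b->q1 q1-a->q0 q1-b->q2 q2-a->q2 q2-b->q2

Track how much of `bb` has been matched so far: state q0 is no progress, q2 is the absorbing accept state reached once `bb` has occurred. Intermediate states record partial matches; on a mismatch, fall back to the longest reusable overlap.
With 3 states:
        a   b  
>  q0   q0  q1 
   q1   q0  q2 
 * q2   q2  q2 
(> = start, * = accepting)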